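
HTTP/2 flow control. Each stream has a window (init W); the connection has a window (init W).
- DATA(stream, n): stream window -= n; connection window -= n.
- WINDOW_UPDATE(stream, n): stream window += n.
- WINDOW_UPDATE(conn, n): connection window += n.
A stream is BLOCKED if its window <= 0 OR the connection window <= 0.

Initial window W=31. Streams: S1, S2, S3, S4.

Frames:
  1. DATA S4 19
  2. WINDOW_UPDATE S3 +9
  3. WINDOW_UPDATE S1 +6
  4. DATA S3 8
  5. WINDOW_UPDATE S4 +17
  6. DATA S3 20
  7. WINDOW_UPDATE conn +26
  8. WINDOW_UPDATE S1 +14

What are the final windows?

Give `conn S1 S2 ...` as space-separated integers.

Answer: 10 51 31 12 29

Derivation:
Op 1: conn=12 S1=31 S2=31 S3=31 S4=12 blocked=[]
Op 2: conn=12 S1=31 S2=31 S3=40 S4=12 blocked=[]
Op 3: conn=12 S1=37 S2=31 S3=40 S4=12 blocked=[]
Op 4: conn=4 S1=37 S2=31 S3=32 S4=12 blocked=[]
Op 5: conn=4 S1=37 S2=31 S3=32 S4=29 blocked=[]
Op 6: conn=-16 S1=37 S2=31 S3=12 S4=29 blocked=[1, 2, 3, 4]
Op 7: conn=10 S1=37 S2=31 S3=12 S4=29 blocked=[]
Op 8: conn=10 S1=51 S2=31 S3=12 S4=29 blocked=[]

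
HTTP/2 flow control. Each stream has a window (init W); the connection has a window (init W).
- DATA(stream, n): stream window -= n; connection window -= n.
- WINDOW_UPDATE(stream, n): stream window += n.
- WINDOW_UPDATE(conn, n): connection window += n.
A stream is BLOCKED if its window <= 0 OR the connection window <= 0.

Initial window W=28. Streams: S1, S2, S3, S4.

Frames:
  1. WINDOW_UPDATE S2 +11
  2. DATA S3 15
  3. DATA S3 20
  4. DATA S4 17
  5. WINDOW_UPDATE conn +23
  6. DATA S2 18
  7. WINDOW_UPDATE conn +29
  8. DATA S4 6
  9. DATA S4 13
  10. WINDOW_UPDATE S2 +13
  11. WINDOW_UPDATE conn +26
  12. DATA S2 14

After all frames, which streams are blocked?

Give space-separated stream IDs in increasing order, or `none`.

Answer: S3 S4

Derivation:
Op 1: conn=28 S1=28 S2=39 S3=28 S4=28 blocked=[]
Op 2: conn=13 S1=28 S2=39 S3=13 S4=28 blocked=[]
Op 3: conn=-7 S1=28 S2=39 S3=-7 S4=28 blocked=[1, 2, 3, 4]
Op 4: conn=-24 S1=28 S2=39 S3=-7 S4=11 blocked=[1, 2, 3, 4]
Op 5: conn=-1 S1=28 S2=39 S3=-7 S4=11 blocked=[1, 2, 3, 4]
Op 6: conn=-19 S1=28 S2=21 S3=-7 S4=11 blocked=[1, 2, 3, 4]
Op 7: conn=10 S1=28 S2=21 S3=-7 S4=11 blocked=[3]
Op 8: conn=4 S1=28 S2=21 S3=-7 S4=5 blocked=[3]
Op 9: conn=-9 S1=28 S2=21 S3=-7 S4=-8 blocked=[1, 2, 3, 4]
Op 10: conn=-9 S1=28 S2=34 S3=-7 S4=-8 blocked=[1, 2, 3, 4]
Op 11: conn=17 S1=28 S2=34 S3=-7 S4=-8 blocked=[3, 4]
Op 12: conn=3 S1=28 S2=20 S3=-7 S4=-8 blocked=[3, 4]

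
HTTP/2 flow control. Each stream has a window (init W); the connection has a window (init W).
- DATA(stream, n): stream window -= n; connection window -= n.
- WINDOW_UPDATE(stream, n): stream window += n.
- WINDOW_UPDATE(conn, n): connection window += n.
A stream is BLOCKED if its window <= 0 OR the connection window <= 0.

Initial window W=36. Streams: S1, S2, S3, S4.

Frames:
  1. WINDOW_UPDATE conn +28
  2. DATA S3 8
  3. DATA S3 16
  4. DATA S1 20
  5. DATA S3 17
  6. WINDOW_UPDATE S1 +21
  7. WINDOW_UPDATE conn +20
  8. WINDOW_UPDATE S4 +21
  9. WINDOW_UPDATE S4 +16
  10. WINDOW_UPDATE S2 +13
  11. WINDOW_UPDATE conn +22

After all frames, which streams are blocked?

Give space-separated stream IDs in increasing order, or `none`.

Answer: S3

Derivation:
Op 1: conn=64 S1=36 S2=36 S3=36 S4=36 blocked=[]
Op 2: conn=56 S1=36 S2=36 S3=28 S4=36 blocked=[]
Op 3: conn=40 S1=36 S2=36 S3=12 S4=36 blocked=[]
Op 4: conn=20 S1=16 S2=36 S3=12 S4=36 blocked=[]
Op 5: conn=3 S1=16 S2=36 S3=-5 S4=36 blocked=[3]
Op 6: conn=3 S1=37 S2=36 S3=-5 S4=36 blocked=[3]
Op 7: conn=23 S1=37 S2=36 S3=-5 S4=36 blocked=[3]
Op 8: conn=23 S1=37 S2=36 S3=-5 S4=57 blocked=[3]
Op 9: conn=23 S1=37 S2=36 S3=-5 S4=73 blocked=[3]
Op 10: conn=23 S1=37 S2=49 S3=-5 S4=73 blocked=[3]
Op 11: conn=45 S1=37 S2=49 S3=-5 S4=73 blocked=[3]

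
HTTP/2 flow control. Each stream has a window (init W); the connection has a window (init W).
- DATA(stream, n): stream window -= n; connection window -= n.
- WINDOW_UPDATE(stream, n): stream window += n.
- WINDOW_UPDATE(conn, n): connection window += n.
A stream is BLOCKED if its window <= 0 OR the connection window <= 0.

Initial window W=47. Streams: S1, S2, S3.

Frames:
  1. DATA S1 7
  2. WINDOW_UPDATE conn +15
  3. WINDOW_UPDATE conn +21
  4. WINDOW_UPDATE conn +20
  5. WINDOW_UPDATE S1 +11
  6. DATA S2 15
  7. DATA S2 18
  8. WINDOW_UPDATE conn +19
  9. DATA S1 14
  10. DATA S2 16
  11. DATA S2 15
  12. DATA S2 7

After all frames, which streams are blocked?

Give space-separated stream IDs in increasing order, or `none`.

Answer: S2

Derivation:
Op 1: conn=40 S1=40 S2=47 S3=47 blocked=[]
Op 2: conn=55 S1=40 S2=47 S3=47 blocked=[]
Op 3: conn=76 S1=40 S2=47 S3=47 blocked=[]
Op 4: conn=96 S1=40 S2=47 S3=47 blocked=[]
Op 5: conn=96 S1=51 S2=47 S3=47 blocked=[]
Op 6: conn=81 S1=51 S2=32 S3=47 blocked=[]
Op 7: conn=63 S1=51 S2=14 S3=47 blocked=[]
Op 8: conn=82 S1=51 S2=14 S3=47 blocked=[]
Op 9: conn=68 S1=37 S2=14 S3=47 blocked=[]
Op 10: conn=52 S1=37 S2=-2 S3=47 blocked=[2]
Op 11: conn=37 S1=37 S2=-17 S3=47 blocked=[2]
Op 12: conn=30 S1=37 S2=-24 S3=47 blocked=[2]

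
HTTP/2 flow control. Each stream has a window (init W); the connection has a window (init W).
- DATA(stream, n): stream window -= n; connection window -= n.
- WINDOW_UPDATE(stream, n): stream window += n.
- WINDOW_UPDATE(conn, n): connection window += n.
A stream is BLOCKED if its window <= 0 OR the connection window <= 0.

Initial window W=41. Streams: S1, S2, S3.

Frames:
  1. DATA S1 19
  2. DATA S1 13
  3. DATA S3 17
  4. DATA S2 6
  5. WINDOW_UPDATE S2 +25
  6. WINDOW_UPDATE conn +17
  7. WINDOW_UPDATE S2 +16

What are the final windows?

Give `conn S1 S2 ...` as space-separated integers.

Answer: 3 9 76 24

Derivation:
Op 1: conn=22 S1=22 S2=41 S3=41 blocked=[]
Op 2: conn=9 S1=9 S2=41 S3=41 blocked=[]
Op 3: conn=-8 S1=9 S2=41 S3=24 blocked=[1, 2, 3]
Op 4: conn=-14 S1=9 S2=35 S3=24 blocked=[1, 2, 3]
Op 5: conn=-14 S1=9 S2=60 S3=24 blocked=[1, 2, 3]
Op 6: conn=3 S1=9 S2=60 S3=24 blocked=[]
Op 7: conn=3 S1=9 S2=76 S3=24 blocked=[]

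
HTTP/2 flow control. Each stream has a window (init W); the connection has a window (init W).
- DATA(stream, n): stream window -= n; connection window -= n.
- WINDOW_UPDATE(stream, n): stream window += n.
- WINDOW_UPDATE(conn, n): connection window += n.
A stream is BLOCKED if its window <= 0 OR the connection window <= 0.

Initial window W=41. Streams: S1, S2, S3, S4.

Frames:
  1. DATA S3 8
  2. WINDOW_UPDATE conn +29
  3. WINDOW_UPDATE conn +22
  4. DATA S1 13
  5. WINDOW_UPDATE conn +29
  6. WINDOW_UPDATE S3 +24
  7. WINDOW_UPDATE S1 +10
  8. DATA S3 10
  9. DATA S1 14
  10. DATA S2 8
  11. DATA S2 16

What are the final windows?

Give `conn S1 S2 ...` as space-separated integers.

Answer: 52 24 17 47 41

Derivation:
Op 1: conn=33 S1=41 S2=41 S3=33 S4=41 blocked=[]
Op 2: conn=62 S1=41 S2=41 S3=33 S4=41 blocked=[]
Op 3: conn=84 S1=41 S2=41 S3=33 S4=41 blocked=[]
Op 4: conn=71 S1=28 S2=41 S3=33 S4=41 blocked=[]
Op 5: conn=100 S1=28 S2=41 S3=33 S4=41 blocked=[]
Op 6: conn=100 S1=28 S2=41 S3=57 S4=41 blocked=[]
Op 7: conn=100 S1=38 S2=41 S3=57 S4=41 blocked=[]
Op 8: conn=90 S1=38 S2=41 S3=47 S4=41 blocked=[]
Op 9: conn=76 S1=24 S2=41 S3=47 S4=41 blocked=[]
Op 10: conn=68 S1=24 S2=33 S3=47 S4=41 blocked=[]
Op 11: conn=52 S1=24 S2=17 S3=47 S4=41 blocked=[]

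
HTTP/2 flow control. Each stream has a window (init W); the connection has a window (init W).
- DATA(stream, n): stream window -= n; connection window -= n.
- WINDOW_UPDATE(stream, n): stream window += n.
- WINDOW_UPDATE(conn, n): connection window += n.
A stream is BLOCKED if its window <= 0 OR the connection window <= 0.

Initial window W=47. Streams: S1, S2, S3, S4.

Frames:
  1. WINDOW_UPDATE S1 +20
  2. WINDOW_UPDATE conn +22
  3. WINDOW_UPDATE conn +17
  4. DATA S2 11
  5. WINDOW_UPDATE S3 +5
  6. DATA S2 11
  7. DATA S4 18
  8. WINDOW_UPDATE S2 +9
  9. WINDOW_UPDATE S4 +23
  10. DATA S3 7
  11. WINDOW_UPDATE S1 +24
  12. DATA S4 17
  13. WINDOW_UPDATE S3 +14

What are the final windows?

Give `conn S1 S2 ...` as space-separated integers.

Op 1: conn=47 S1=67 S2=47 S3=47 S4=47 blocked=[]
Op 2: conn=69 S1=67 S2=47 S3=47 S4=47 blocked=[]
Op 3: conn=86 S1=67 S2=47 S3=47 S4=47 blocked=[]
Op 4: conn=75 S1=67 S2=36 S3=47 S4=47 blocked=[]
Op 5: conn=75 S1=67 S2=36 S3=52 S4=47 blocked=[]
Op 6: conn=64 S1=67 S2=25 S3=52 S4=47 blocked=[]
Op 7: conn=46 S1=67 S2=25 S3=52 S4=29 blocked=[]
Op 8: conn=46 S1=67 S2=34 S3=52 S4=29 blocked=[]
Op 9: conn=46 S1=67 S2=34 S3=52 S4=52 blocked=[]
Op 10: conn=39 S1=67 S2=34 S3=45 S4=52 blocked=[]
Op 11: conn=39 S1=91 S2=34 S3=45 S4=52 blocked=[]
Op 12: conn=22 S1=91 S2=34 S3=45 S4=35 blocked=[]
Op 13: conn=22 S1=91 S2=34 S3=59 S4=35 blocked=[]

Answer: 22 91 34 59 35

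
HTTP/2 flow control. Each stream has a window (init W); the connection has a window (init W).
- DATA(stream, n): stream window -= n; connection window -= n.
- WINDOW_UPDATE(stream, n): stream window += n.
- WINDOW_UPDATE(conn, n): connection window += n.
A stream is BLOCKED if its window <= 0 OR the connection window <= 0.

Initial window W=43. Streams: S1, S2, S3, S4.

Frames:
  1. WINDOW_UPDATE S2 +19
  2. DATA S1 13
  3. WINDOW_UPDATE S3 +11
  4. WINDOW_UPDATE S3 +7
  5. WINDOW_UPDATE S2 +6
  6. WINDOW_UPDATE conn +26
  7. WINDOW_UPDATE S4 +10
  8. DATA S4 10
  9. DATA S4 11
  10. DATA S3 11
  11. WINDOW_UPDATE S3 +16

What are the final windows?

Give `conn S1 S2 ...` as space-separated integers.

Op 1: conn=43 S1=43 S2=62 S3=43 S4=43 blocked=[]
Op 2: conn=30 S1=30 S2=62 S3=43 S4=43 blocked=[]
Op 3: conn=30 S1=30 S2=62 S3=54 S4=43 blocked=[]
Op 4: conn=30 S1=30 S2=62 S3=61 S4=43 blocked=[]
Op 5: conn=30 S1=30 S2=68 S3=61 S4=43 blocked=[]
Op 6: conn=56 S1=30 S2=68 S3=61 S4=43 blocked=[]
Op 7: conn=56 S1=30 S2=68 S3=61 S4=53 blocked=[]
Op 8: conn=46 S1=30 S2=68 S3=61 S4=43 blocked=[]
Op 9: conn=35 S1=30 S2=68 S3=61 S4=32 blocked=[]
Op 10: conn=24 S1=30 S2=68 S3=50 S4=32 blocked=[]
Op 11: conn=24 S1=30 S2=68 S3=66 S4=32 blocked=[]

Answer: 24 30 68 66 32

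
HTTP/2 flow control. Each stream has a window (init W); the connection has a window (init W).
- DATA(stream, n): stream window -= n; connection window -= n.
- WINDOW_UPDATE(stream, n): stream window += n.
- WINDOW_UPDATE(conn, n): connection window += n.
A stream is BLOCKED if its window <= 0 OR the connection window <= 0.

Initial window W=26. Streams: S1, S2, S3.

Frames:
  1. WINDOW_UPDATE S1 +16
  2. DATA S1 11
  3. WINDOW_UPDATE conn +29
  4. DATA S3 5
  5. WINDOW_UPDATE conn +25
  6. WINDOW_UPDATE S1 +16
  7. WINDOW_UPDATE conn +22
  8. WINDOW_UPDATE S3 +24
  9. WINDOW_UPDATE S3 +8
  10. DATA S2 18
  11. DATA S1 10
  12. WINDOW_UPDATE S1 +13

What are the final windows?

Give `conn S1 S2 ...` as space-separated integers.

Answer: 58 50 8 53

Derivation:
Op 1: conn=26 S1=42 S2=26 S3=26 blocked=[]
Op 2: conn=15 S1=31 S2=26 S3=26 blocked=[]
Op 3: conn=44 S1=31 S2=26 S3=26 blocked=[]
Op 4: conn=39 S1=31 S2=26 S3=21 blocked=[]
Op 5: conn=64 S1=31 S2=26 S3=21 blocked=[]
Op 6: conn=64 S1=47 S2=26 S3=21 blocked=[]
Op 7: conn=86 S1=47 S2=26 S3=21 blocked=[]
Op 8: conn=86 S1=47 S2=26 S3=45 blocked=[]
Op 9: conn=86 S1=47 S2=26 S3=53 blocked=[]
Op 10: conn=68 S1=47 S2=8 S3=53 blocked=[]
Op 11: conn=58 S1=37 S2=8 S3=53 blocked=[]
Op 12: conn=58 S1=50 S2=8 S3=53 blocked=[]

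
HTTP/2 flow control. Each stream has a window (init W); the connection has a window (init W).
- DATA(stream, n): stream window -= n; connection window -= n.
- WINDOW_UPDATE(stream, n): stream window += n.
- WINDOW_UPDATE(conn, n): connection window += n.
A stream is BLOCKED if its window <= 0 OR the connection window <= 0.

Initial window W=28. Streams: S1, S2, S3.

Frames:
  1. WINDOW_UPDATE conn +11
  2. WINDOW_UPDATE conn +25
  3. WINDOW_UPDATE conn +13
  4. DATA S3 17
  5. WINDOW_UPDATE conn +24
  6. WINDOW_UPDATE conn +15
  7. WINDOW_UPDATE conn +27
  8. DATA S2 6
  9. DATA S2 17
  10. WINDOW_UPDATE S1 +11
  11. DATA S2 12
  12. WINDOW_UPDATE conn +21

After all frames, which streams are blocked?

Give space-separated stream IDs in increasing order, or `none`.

Op 1: conn=39 S1=28 S2=28 S3=28 blocked=[]
Op 2: conn=64 S1=28 S2=28 S3=28 blocked=[]
Op 3: conn=77 S1=28 S2=28 S3=28 blocked=[]
Op 4: conn=60 S1=28 S2=28 S3=11 blocked=[]
Op 5: conn=84 S1=28 S2=28 S3=11 blocked=[]
Op 6: conn=99 S1=28 S2=28 S3=11 blocked=[]
Op 7: conn=126 S1=28 S2=28 S3=11 blocked=[]
Op 8: conn=120 S1=28 S2=22 S3=11 blocked=[]
Op 9: conn=103 S1=28 S2=5 S3=11 blocked=[]
Op 10: conn=103 S1=39 S2=5 S3=11 blocked=[]
Op 11: conn=91 S1=39 S2=-7 S3=11 blocked=[2]
Op 12: conn=112 S1=39 S2=-7 S3=11 blocked=[2]

Answer: S2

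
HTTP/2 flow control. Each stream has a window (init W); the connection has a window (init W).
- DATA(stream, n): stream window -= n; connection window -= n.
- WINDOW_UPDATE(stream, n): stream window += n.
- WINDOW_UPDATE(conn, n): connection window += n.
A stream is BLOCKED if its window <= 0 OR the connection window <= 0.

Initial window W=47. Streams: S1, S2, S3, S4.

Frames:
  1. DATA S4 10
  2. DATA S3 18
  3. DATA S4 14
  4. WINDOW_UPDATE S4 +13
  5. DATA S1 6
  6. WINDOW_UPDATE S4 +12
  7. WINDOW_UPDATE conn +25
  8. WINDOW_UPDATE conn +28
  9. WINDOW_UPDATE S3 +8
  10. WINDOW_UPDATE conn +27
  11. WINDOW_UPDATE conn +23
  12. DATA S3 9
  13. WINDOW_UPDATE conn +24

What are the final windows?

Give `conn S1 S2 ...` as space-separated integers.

Op 1: conn=37 S1=47 S2=47 S3=47 S4=37 blocked=[]
Op 2: conn=19 S1=47 S2=47 S3=29 S4=37 blocked=[]
Op 3: conn=5 S1=47 S2=47 S3=29 S4=23 blocked=[]
Op 4: conn=5 S1=47 S2=47 S3=29 S4=36 blocked=[]
Op 5: conn=-1 S1=41 S2=47 S3=29 S4=36 blocked=[1, 2, 3, 4]
Op 6: conn=-1 S1=41 S2=47 S3=29 S4=48 blocked=[1, 2, 3, 4]
Op 7: conn=24 S1=41 S2=47 S3=29 S4=48 blocked=[]
Op 8: conn=52 S1=41 S2=47 S3=29 S4=48 blocked=[]
Op 9: conn=52 S1=41 S2=47 S3=37 S4=48 blocked=[]
Op 10: conn=79 S1=41 S2=47 S3=37 S4=48 blocked=[]
Op 11: conn=102 S1=41 S2=47 S3=37 S4=48 blocked=[]
Op 12: conn=93 S1=41 S2=47 S3=28 S4=48 blocked=[]
Op 13: conn=117 S1=41 S2=47 S3=28 S4=48 blocked=[]

Answer: 117 41 47 28 48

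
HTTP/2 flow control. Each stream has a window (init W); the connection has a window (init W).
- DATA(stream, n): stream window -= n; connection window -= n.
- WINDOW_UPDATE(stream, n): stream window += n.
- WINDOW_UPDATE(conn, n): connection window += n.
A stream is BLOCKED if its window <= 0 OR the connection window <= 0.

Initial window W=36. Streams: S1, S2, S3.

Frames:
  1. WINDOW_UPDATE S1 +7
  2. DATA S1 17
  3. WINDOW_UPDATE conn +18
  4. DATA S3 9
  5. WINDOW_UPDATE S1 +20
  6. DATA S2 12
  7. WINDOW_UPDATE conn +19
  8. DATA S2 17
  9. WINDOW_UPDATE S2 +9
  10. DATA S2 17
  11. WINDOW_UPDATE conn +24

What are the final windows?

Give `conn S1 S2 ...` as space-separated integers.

Op 1: conn=36 S1=43 S2=36 S3=36 blocked=[]
Op 2: conn=19 S1=26 S2=36 S3=36 blocked=[]
Op 3: conn=37 S1=26 S2=36 S3=36 blocked=[]
Op 4: conn=28 S1=26 S2=36 S3=27 blocked=[]
Op 5: conn=28 S1=46 S2=36 S3=27 blocked=[]
Op 6: conn=16 S1=46 S2=24 S3=27 blocked=[]
Op 7: conn=35 S1=46 S2=24 S3=27 blocked=[]
Op 8: conn=18 S1=46 S2=7 S3=27 blocked=[]
Op 9: conn=18 S1=46 S2=16 S3=27 blocked=[]
Op 10: conn=1 S1=46 S2=-1 S3=27 blocked=[2]
Op 11: conn=25 S1=46 S2=-1 S3=27 blocked=[2]

Answer: 25 46 -1 27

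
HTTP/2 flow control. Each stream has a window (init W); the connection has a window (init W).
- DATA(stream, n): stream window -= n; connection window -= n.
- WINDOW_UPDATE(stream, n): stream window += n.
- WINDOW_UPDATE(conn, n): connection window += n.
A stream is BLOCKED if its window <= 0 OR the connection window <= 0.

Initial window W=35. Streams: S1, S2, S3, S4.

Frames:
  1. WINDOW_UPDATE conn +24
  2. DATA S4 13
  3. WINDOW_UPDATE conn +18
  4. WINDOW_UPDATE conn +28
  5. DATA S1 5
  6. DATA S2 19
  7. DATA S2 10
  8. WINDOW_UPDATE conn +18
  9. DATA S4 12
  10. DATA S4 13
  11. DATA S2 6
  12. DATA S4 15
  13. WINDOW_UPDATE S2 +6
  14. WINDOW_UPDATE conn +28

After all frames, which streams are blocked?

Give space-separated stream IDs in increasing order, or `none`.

Op 1: conn=59 S1=35 S2=35 S3=35 S4=35 blocked=[]
Op 2: conn=46 S1=35 S2=35 S3=35 S4=22 blocked=[]
Op 3: conn=64 S1=35 S2=35 S3=35 S4=22 blocked=[]
Op 4: conn=92 S1=35 S2=35 S3=35 S4=22 blocked=[]
Op 5: conn=87 S1=30 S2=35 S3=35 S4=22 blocked=[]
Op 6: conn=68 S1=30 S2=16 S3=35 S4=22 blocked=[]
Op 7: conn=58 S1=30 S2=6 S3=35 S4=22 blocked=[]
Op 8: conn=76 S1=30 S2=6 S3=35 S4=22 blocked=[]
Op 9: conn=64 S1=30 S2=6 S3=35 S4=10 blocked=[]
Op 10: conn=51 S1=30 S2=6 S3=35 S4=-3 blocked=[4]
Op 11: conn=45 S1=30 S2=0 S3=35 S4=-3 blocked=[2, 4]
Op 12: conn=30 S1=30 S2=0 S3=35 S4=-18 blocked=[2, 4]
Op 13: conn=30 S1=30 S2=6 S3=35 S4=-18 blocked=[4]
Op 14: conn=58 S1=30 S2=6 S3=35 S4=-18 blocked=[4]

Answer: S4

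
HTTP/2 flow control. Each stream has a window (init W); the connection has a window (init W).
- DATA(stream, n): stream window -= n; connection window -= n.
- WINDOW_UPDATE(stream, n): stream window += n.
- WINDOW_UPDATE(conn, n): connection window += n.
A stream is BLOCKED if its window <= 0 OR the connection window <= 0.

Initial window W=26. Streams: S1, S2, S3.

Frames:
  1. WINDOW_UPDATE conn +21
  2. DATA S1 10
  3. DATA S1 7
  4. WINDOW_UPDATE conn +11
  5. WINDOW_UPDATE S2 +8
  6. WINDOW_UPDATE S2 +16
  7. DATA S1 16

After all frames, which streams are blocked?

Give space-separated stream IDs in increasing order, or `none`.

Answer: S1

Derivation:
Op 1: conn=47 S1=26 S2=26 S3=26 blocked=[]
Op 2: conn=37 S1=16 S2=26 S3=26 blocked=[]
Op 3: conn=30 S1=9 S2=26 S3=26 blocked=[]
Op 4: conn=41 S1=9 S2=26 S3=26 blocked=[]
Op 5: conn=41 S1=9 S2=34 S3=26 blocked=[]
Op 6: conn=41 S1=9 S2=50 S3=26 blocked=[]
Op 7: conn=25 S1=-7 S2=50 S3=26 blocked=[1]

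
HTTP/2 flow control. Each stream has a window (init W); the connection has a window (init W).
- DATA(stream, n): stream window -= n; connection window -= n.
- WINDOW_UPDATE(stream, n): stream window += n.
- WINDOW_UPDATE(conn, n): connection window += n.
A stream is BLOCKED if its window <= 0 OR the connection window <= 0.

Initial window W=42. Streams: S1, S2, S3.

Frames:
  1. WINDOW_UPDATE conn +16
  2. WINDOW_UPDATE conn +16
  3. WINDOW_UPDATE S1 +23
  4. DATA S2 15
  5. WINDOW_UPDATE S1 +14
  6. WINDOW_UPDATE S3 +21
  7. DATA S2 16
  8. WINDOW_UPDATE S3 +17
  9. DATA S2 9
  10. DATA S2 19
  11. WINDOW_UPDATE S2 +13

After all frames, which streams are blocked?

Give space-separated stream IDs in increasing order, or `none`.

Op 1: conn=58 S1=42 S2=42 S3=42 blocked=[]
Op 2: conn=74 S1=42 S2=42 S3=42 blocked=[]
Op 3: conn=74 S1=65 S2=42 S3=42 blocked=[]
Op 4: conn=59 S1=65 S2=27 S3=42 blocked=[]
Op 5: conn=59 S1=79 S2=27 S3=42 blocked=[]
Op 6: conn=59 S1=79 S2=27 S3=63 blocked=[]
Op 7: conn=43 S1=79 S2=11 S3=63 blocked=[]
Op 8: conn=43 S1=79 S2=11 S3=80 blocked=[]
Op 9: conn=34 S1=79 S2=2 S3=80 blocked=[]
Op 10: conn=15 S1=79 S2=-17 S3=80 blocked=[2]
Op 11: conn=15 S1=79 S2=-4 S3=80 blocked=[2]

Answer: S2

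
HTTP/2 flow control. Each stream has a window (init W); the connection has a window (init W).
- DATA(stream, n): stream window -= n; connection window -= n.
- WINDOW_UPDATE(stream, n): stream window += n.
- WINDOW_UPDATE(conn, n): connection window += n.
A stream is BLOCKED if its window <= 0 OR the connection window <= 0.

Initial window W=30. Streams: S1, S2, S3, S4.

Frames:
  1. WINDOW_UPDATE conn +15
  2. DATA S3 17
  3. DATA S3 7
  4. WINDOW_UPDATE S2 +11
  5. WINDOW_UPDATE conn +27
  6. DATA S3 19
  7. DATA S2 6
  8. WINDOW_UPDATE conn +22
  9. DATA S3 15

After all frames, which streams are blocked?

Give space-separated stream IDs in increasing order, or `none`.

Op 1: conn=45 S1=30 S2=30 S3=30 S4=30 blocked=[]
Op 2: conn=28 S1=30 S2=30 S3=13 S4=30 blocked=[]
Op 3: conn=21 S1=30 S2=30 S3=6 S4=30 blocked=[]
Op 4: conn=21 S1=30 S2=41 S3=6 S4=30 blocked=[]
Op 5: conn=48 S1=30 S2=41 S3=6 S4=30 blocked=[]
Op 6: conn=29 S1=30 S2=41 S3=-13 S4=30 blocked=[3]
Op 7: conn=23 S1=30 S2=35 S3=-13 S4=30 blocked=[3]
Op 8: conn=45 S1=30 S2=35 S3=-13 S4=30 blocked=[3]
Op 9: conn=30 S1=30 S2=35 S3=-28 S4=30 blocked=[3]

Answer: S3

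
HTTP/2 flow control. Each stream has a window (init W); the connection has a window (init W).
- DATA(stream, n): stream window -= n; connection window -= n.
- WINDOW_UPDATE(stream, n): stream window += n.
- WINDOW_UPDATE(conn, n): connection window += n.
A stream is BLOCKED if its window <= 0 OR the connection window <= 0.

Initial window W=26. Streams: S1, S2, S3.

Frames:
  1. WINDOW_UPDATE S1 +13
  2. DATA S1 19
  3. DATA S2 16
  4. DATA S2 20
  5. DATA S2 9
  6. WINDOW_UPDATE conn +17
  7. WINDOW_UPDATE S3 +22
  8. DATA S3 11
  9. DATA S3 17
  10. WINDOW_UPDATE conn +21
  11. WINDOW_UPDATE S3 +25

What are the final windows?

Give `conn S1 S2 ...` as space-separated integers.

Answer: -28 20 -19 45

Derivation:
Op 1: conn=26 S1=39 S2=26 S3=26 blocked=[]
Op 2: conn=7 S1=20 S2=26 S3=26 blocked=[]
Op 3: conn=-9 S1=20 S2=10 S3=26 blocked=[1, 2, 3]
Op 4: conn=-29 S1=20 S2=-10 S3=26 blocked=[1, 2, 3]
Op 5: conn=-38 S1=20 S2=-19 S3=26 blocked=[1, 2, 3]
Op 6: conn=-21 S1=20 S2=-19 S3=26 blocked=[1, 2, 3]
Op 7: conn=-21 S1=20 S2=-19 S3=48 blocked=[1, 2, 3]
Op 8: conn=-32 S1=20 S2=-19 S3=37 blocked=[1, 2, 3]
Op 9: conn=-49 S1=20 S2=-19 S3=20 blocked=[1, 2, 3]
Op 10: conn=-28 S1=20 S2=-19 S3=20 blocked=[1, 2, 3]
Op 11: conn=-28 S1=20 S2=-19 S3=45 blocked=[1, 2, 3]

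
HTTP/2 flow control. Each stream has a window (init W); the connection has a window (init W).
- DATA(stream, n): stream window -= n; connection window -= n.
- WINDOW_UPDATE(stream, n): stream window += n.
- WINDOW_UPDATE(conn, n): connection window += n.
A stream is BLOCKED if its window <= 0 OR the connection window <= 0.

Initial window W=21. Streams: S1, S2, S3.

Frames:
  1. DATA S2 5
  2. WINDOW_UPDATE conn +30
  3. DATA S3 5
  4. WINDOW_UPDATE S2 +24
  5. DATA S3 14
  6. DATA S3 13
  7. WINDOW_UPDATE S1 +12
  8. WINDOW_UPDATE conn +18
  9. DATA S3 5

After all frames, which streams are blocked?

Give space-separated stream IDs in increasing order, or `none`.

Op 1: conn=16 S1=21 S2=16 S3=21 blocked=[]
Op 2: conn=46 S1=21 S2=16 S3=21 blocked=[]
Op 3: conn=41 S1=21 S2=16 S3=16 blocked=[]
Op 4: conn=41 S1=21 S2=40 S3=16 blocked=[]
Op 5: conn=27 S1=21 S2=40 S3=2 blocked=[]
Op 6: conn=14 S1=21 S2=40 S3=-11 blocked=[3]
Op 7: conn=14 S1=33 S2=40 S3=-11 blocked=[3]
Op 8: conn=32 S1=33 S2=40 S3=-11 blocked=[3]
Op 9: conn=27 S1=33 S2=40 S3=-16 blocked=[3]

Answer: S3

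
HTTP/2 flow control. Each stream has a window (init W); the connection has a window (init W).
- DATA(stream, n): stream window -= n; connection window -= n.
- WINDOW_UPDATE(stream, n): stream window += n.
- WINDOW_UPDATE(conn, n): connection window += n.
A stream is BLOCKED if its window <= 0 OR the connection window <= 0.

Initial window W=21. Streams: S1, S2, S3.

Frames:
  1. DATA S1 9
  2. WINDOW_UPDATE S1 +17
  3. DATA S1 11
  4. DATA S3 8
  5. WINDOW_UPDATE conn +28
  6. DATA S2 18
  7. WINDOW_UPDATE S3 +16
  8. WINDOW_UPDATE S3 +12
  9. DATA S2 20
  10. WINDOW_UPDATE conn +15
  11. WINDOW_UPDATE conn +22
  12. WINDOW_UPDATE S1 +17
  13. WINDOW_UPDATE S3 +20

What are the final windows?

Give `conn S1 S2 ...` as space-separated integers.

Answer: 20 35 -17 61

Derivation:
Op 1: conn=12 S1=12 S2=21 S3=21 blocked=[]
Op 2: conn=12 S1=29 S2=21 S3=21 blocked=[]
Op 3: conn=1 S1=18 S2=21 S3=21 blocked=[]
Op 4: conn=-7 S1=18 S2=21 S3=13 blocked=[1, 2, 3]
Op 5: conn=21 S1=18 S2=21 S3=13 blocked=[]
Op 6: conn=3 S1=18 S2=3 S3=13 blocked=[]
Op 7: conn=3 S1=18 S2=3 S3=29 blocked=[]
Op 8: conn=3 S1=18 S2=3 S3=41 blocked=[]
Op 9: conn=-17 S1=18 S2=-17 S3=41 blocked=[1, 2, 3]
Op 10: conn=-2 S1=18 S2=-17 S3=41 blocked=[1, 2, 3]
Op 11: conn=20 S1=18 S2=-17 S3=41 blocked=[2]
Op 12: conn=20 S1=35 S2=-17 S3=41 blocked=[2]
Op 13: conn=20 S1=35 S2=-17 S3=61 blocked=[2]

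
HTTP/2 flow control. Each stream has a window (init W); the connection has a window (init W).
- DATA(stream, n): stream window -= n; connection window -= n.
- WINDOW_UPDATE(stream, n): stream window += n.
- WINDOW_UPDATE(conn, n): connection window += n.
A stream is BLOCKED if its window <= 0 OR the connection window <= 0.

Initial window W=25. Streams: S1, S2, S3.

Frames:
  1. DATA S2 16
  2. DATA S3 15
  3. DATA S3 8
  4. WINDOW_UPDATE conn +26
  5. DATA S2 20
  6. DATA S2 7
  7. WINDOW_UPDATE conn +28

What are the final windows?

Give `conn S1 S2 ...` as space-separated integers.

Op 1: conn=9 S1=25 S2=9 S3=25 blocked=[]
Op 2: conn=-6 S1=25 S2=9 S3=10 blocked=[1, 2, 3]
Op 3: conn=-14 S1=25 S2=9 S3=2 blocked=[1, 2, 3]
Op 4: conn=12 S1=25 S2=9 S3=2 blocked=[]
Op 5: conn=-8 S1=25 S2=-11 S3=2 blocked=[1, 2, 3]
Op 6: conn=-15 S1=25 S2=-18 S3=2 blocked=[1, 2, 3]
Op 7: conn=13 S1=25 S2=-18 S3=2 blocked=[2]

Answer: 13 25 -18 2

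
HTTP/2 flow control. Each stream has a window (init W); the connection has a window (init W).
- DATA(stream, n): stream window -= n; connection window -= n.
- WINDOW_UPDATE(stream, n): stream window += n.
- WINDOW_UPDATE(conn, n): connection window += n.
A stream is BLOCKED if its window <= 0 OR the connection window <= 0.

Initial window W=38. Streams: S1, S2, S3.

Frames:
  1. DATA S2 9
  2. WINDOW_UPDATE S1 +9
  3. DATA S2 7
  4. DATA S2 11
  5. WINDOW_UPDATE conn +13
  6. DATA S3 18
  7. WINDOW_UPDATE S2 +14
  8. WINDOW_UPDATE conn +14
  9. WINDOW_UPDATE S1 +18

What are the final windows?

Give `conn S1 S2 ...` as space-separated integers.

Answer: 20 65 25 20

Derivation:
Op 1: conn=29 S1=38 S2=29 S3=38 blocked=[]
Op 2: conn=29 S1=47 S2=29 S3=38 blocked=[]
Op 3: conn=22 S1=47 S2=22 S3=38 blocked=[]
Op 4: conn=11 S1=47 S2=11 S3=38 blocked=[]
Op 5: conn=24 S1=47 S2=11 S3=38 blocked=[]
Op 6: conn=6 S1=47 S2=11 S3=20 blocked=[]
Op 7: conn=6 S1=47 S2=25 S3=20 blocked=[]
Op 8: conn=20 S1=47 S2=25 S3=20 blocked=[]
Op 9: conn=20 S1=65 S2=25 S3=20 blocked=[]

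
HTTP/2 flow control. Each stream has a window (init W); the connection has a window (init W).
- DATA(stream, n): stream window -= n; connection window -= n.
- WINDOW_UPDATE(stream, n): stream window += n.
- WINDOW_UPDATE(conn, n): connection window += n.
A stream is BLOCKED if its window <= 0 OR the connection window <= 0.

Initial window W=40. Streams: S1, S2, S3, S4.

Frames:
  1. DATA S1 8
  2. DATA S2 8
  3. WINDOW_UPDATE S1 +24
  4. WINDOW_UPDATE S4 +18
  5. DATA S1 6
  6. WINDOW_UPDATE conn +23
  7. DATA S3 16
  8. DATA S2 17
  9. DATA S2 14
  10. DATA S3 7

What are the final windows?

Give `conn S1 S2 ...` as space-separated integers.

Answer: -13 50 1 17 58

Derivation:
Op 1: conn=32 S1=32 S2=40 S3=40 S4=40 blocked=[]
Op 2: conn=24 S1=32 S2=32 S3=40 S4=40 blocked=[]
Op 3: conn=24 S1=56 S2=32 S3=40 S4=40 blocked=[]
Op 4: conn=24 S1=56 S2=32 S3=40 S4=58 blocked=[]
Op 5: conn=18 S1=50 S2=32 S3=40 S4=58 blocked=[]
Op 6: conn=41 S1=50 S2=32 S3=40 S4=58 blocked=[]
Op 7: conn=25 S1=50 S2=32 S3=24 S4=58 blocked=[]
Op 8: conn=8 S1=50 S2=15 S3=24 S4=58 blocked=[]
Op 9: conn=-6 S1=50 S2=1 S3=24 S4=58 blocked=[1, 2, 3, 4]
Op 10: conn=-13 S1=50 S2=1 S3=17 S4=58 blocked=[1, 2, 3, 4]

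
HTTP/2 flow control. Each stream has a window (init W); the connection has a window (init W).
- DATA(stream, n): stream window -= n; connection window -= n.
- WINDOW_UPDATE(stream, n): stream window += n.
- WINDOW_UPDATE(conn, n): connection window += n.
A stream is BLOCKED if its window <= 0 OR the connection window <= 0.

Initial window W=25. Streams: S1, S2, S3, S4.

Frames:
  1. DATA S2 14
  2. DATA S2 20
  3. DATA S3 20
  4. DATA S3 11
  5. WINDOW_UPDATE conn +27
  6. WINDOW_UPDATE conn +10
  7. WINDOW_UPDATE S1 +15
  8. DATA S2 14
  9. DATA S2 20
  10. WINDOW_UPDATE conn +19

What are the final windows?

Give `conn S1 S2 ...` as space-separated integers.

Op 1: conn=11 S1=25 S2=11 S3=25 S4=25 blocked=[]
Op 2: conn=-9 S1=25 S2=-9 S3=25 S4=25 blocked=[1, 2, 3, 4]
Op 3: conn=-29 S1=25 S2=-9 S3=5 S4=25 blocked=[1, 2, 3, 4]
Op 4: conn=-40 S1=25 S2=-9 S3=-6 S4=25 blocked=[1, 2, 3, 4]
Op 5: conn=-13 S1=25 S2=-9 S3=-6 S4=25 blocked=[1, 2, 3, 4]
Op 6: conn=-3 S1=25 S2=-9 S3=-6 S4=25 blocked=[1, 2, 3, 4]
Op 7: conn=-3 S1=40 S2=-9 S3=-6 S4=25 blocked=[1, 2, 3, 4]
Op 8: conn=-17 S1=40 S2=-23 S3=-6 S4=25 blocked=[1, 2, 3, 4]
Op 9: conn=-37 S1=40 S2=-43 S3=-6 S4=25 blocked=[1, 2, 3, 4]
Op 10: conn=-18 S1=40 S2=-43 S3=-6 S4=25 blocked=[1, 2, 3, 4]

Answer: -18 40 -43 -6 25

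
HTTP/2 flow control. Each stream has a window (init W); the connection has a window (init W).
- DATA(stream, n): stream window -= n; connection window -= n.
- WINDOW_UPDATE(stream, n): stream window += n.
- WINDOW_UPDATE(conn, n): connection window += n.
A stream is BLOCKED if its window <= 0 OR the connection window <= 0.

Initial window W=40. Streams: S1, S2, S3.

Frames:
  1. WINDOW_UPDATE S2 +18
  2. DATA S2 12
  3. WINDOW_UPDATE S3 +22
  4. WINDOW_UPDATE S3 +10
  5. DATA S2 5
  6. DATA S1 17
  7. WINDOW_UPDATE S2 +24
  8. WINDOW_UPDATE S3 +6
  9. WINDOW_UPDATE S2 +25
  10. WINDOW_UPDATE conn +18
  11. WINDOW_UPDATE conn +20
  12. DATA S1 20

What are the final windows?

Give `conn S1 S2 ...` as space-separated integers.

Op 1: conn=40 S1=40 S2=58 S3=40 blocked=[]
Op 2: conn=28 S1=40 S2=46 S3=40 blocked=[]
Op 3: conn=28 S1=40 S2=46 S3=62 blocked=[]
Op 4: conn=28 S1=40 S2=46 S3=72 blocked=[]
Op 5: conn=23 S1=40 S2=41 S3=72 blocked=[]
Op 6: conn=6 S1=23 S2=41 S3=72 blocked=[]
Op 7: conn=6 S1=23 S2=65 S3=72 blocked=[]
Op 8: conn=6 S1=23 S2=65 S3=78 blocked=[]
Op 9: conn=6 S1=23 S2=90 S3=78 blocked=[]
Op 10: conn=24 S1=23 S2=90 S3=78 blocked=[]
Op 11: conn=44 S1=23 S2=90 S3=78 blocked=[]
Op 12: conn=24 S1=3 S2=90 S3=78 blocked=[]

Answer: 24 3 90 78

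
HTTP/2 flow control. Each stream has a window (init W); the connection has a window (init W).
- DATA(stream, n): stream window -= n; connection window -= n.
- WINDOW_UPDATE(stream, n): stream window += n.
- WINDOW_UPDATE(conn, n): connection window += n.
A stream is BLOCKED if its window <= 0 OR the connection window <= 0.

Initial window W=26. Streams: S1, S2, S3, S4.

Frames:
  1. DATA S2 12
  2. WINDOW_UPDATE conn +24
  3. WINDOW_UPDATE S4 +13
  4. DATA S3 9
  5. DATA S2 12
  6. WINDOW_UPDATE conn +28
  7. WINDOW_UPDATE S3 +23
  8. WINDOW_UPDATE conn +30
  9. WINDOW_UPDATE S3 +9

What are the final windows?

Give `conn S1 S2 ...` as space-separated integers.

Op 1: conn=14 S1=26 S2=14 S3=26 S4=26 blocked=[]
Op 2: conn=38 S1=26 S2=14 S3=26 S4=26 blocked=[]
Op 3: conn=38 S1=26 S2=14 S3=26 S4=39 blocked=[]
Op 4: conn=29 S1=26 S2=14 S3=17 S4=39 blocked=[]
Op 5: conn=17 S1=26 S2=2 S3=17 S4=39 blocked=[]
Op 6: conn=45 S1=26 S2=2 S3=17 S4=39 blocked=[]
Op 7: conn=45 S1=26 S2=2 S3=40 S4=39 blocked=[]
Op 8: conn=75 S1=26 S2=2 S3=40 S4=39 blocked=[]
Op 9: conn=75 S1=26 S2=2 S3=49 S4=39 blocked=[]

Answer: 75 26 2 49 39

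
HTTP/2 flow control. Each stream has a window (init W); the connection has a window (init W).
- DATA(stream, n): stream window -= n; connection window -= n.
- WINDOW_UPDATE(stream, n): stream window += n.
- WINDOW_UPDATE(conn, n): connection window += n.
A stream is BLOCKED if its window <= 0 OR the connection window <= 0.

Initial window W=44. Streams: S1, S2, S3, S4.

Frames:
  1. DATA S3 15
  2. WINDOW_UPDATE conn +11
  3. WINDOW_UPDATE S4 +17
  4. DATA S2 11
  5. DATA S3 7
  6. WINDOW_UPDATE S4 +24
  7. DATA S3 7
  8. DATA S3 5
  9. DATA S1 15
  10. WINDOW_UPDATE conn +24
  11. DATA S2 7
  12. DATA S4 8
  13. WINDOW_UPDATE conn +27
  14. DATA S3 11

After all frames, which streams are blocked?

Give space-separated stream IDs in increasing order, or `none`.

Op 1: conn=29 S1=44 S2=44 S3=29 S4=44 blocked=[]
Op 2: conn=40 S1=44 S2=44 S3=29 S4=44 blocked=[]
Op 3: conn=40 S1=44 S2=44 S3=29 S4=61 blocked=[]
Op 4: conn=29 S1=44 S2=33 S3=29 S4=61 blocked=[]
Op 5: conn=22 S1=44 S2=33 S3=22 S4=61 blocked=[]
Op 6: conn=22 S1=44 S2=33 S3=22 S4=85 blocked=[]
Op 7: conn=15 S1=44 S2=33 S3=15 S4=85 blocked=[]
Op 8: conn=10 S1=44 S2=33 S3=10 S4=85 blocked=[]
Op 9: conn=-5 S1=29 S2=33 S3=10 S4=85 blocked=[1, 2, 3, 4]
Op 10: conn=19 S1=29 S2=33 S3=10 S4=85 blocked=[]
Op 11: conn=12 S1=29 S2=26 S3=10 S4=85 blocked=[]
Op 12: conn=4 S1=29 S2=26 S3=10 S4=77 blocked=[]
Op 13: conn=31 S1=29 S2=26 S3=10 S4=77 blocked=[]
Op 14: conn=20 S1=29 S2=26 S3=-1 S4=77 blocked=[3]

Answer: S3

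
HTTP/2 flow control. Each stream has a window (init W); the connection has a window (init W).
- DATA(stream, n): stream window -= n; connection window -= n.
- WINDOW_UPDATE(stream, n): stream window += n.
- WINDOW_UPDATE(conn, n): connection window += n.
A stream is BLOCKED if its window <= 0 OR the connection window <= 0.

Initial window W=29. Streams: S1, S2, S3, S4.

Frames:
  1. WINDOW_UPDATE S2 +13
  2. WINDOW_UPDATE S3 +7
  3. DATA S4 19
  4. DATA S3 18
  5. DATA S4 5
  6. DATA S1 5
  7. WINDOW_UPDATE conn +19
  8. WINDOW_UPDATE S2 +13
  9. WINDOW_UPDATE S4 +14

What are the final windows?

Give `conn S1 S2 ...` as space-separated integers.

Op 1: conn=29 S1=29 S2=42 S3=29 S4=29 blocked=[]
Op 2: conn=29 S1=29 S2=42 S3=36 S4=29 blocked=[]
Op 3: conn=10 S1=29 S2=42 S3=36 S4=10 blocked=[]
Op 4: conn=-8 S1=29 S2=42 S3=18 S4=10 blocked=[1, 2, 3, 4]
Op 5: conn=-13 S1=29 S2=42 S3=18 S4=5 blocked=[1, 2, 3, 4]
Op 6: conn=-18 S1=24 S2=42 S3=18 S4=5 blocked=[1, 2, 3, 4]
Op 7: conn=1 S1=24 S2=42 S3=18 S4=5 blocked=[]
Op 8: conn=1 S1=24 S2=55 S3=18 S4=5 blocked=[]
Op 9: conn=1 S1=24 S2=55 S3=18 S4=19 blocked=[]

Answer: 1 24 55 18 19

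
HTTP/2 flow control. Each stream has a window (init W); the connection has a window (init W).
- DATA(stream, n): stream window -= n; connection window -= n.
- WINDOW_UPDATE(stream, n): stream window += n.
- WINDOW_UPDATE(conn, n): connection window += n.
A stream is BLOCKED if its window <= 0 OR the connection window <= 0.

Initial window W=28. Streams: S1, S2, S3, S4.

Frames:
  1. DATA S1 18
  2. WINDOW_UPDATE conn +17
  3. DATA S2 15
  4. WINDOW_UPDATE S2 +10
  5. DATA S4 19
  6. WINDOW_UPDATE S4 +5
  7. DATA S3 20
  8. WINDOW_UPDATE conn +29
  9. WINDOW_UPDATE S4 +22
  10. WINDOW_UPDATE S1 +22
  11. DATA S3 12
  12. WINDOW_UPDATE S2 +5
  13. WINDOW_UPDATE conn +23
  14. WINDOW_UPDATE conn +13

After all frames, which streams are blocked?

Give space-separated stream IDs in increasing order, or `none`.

Answer: S3

Derivation:
Op 1: conn=10 S1=10 S2=28 S3=28 S4=28 blocked=[]
Op 2: conn=27 S1=10 S2=28 S3=28 S4=28 blocked=[]
Op 3: conn=12 S1=10 S2=13 S3=28 S4=28 blocked=[]
Op 4: conn=12 S1=10 S2=23 S3=28 S4=28 blocked=[]
Op 5: conn=-7 S1=10 S2=23 S3=28 S4=9 blocked=[1, 2, 3, 4]
Op 6: conn=-7 S1=10 S2=23 S3=28 S4=14 blocked=[1, 2, 3, 4]
Op 7: conn=-27 S1=10 S2=23 S3=8 S4=14 blocked=[1, 2, 3, 4]
Op 8: conn=2 S1=10 S2=23 S3=8 S4=14 blocked=[]
Op 9: conn=2 S1=10 S2=23 S3=8 S4=36 blocked=[]
Op 10: conn=2 S1=32 S2=23 S3=8 S4=36 blocked=[]
Op 11: conn=-10 S1=32 S2=23 S3=-4 S4=36 blocked=[1, 2, 3, 4]
Op 12: conn=-10 S1=32 S2=28 S3=-4 S4=36 blocked=[1, 2, 3, 4]
Op 13: conn=13 S1=32 S2=28 S3=-4 S4=36 blocked=[3]
Op 14: conn=26 S1=32 S2=28 S3=-4 S4=36 blocked=[3]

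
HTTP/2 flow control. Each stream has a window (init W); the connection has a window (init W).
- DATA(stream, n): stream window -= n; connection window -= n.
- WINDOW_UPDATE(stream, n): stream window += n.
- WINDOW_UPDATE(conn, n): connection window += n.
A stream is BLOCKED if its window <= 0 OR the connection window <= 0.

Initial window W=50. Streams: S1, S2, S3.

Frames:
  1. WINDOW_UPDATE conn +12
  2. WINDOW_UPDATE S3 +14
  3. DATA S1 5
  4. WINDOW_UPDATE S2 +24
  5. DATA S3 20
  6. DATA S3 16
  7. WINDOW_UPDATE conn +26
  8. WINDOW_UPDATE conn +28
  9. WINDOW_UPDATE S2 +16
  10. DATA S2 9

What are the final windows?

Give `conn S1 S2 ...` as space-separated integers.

Answer: 66 45 81 28

Derivation:
Op 1: conn=62 S1=50 S2=50 S3=50 blocked=[]
Op 2: conn=62 S1=50 S2=50 S3=64 blocked=[]
Op 3: conn=57 S1=45 S2=50 S3=64 blocked=[]
Op 4: conn=57 S1=45 S2=74 S3=64 blocked=[]
Op 5: conn=37 S1=45 S2=74 S3=44 blocked=[]
Op 6: conn=21 S1=45 S2=74 S3=28 blocked=[]
Op 7: conn=47 S1=45 S2=74 S3=28 blocked=[]
Op 8: conn=75 S1=45 S2=74 S3=28 blocked=[]
Op 9: conn=75 S1=45 S2=90 S3=28 blocked=[]
Op 10: conn=66 S1=45 S2=81 S3=28 blocked=[]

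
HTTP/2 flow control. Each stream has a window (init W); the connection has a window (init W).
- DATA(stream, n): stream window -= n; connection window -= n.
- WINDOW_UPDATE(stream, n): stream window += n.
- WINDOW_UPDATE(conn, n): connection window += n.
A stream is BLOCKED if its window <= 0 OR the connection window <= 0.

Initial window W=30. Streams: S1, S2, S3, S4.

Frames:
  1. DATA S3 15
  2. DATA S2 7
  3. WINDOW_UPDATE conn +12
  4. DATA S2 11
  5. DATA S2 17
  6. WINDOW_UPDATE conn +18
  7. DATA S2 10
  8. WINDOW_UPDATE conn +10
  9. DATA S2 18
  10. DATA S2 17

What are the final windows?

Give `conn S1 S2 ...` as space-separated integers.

Answer: -25 30 -50 15 30

Derivation:
Op 1: conn=15 S1=30 S2=30 S3=15 S4=30 blocked=[]
Op 2: conn=8 S1=30 S2=23 S3=15 S4=30 blocked=[]
Op 3: conn=20 S1=30 S2=23 S3=15 S4=30 blocked=[]
Op 4: conn=9 S1=30 S2=12 S3=15 S4=30 blocked=[]
Op 5: conn=-8 S1=30 S2=-5 S3=15 S4=30 blocked=[1, 2, 3, 4]
Op 6: conn=10 S1=30 S2=-5 S3=15 S4=30 blocked=[2]
Op 7: conn=0 S1=30 S2=-15 S3=15 S4=30 blocked=[1, 2, 3, 4]
Op 8: conn=10 S1=30 S2=-15 S3=15 S4=30 blocked=[2]
Op 9: conn=-8 S1=30 S2=-33 S3=15 S4=30 blocked=[1, 2, 3, 4]
Op 10: conn=-25 S1=30 S2=-50 S3=15 S4=30 blocked=[1, 2, 3, 4]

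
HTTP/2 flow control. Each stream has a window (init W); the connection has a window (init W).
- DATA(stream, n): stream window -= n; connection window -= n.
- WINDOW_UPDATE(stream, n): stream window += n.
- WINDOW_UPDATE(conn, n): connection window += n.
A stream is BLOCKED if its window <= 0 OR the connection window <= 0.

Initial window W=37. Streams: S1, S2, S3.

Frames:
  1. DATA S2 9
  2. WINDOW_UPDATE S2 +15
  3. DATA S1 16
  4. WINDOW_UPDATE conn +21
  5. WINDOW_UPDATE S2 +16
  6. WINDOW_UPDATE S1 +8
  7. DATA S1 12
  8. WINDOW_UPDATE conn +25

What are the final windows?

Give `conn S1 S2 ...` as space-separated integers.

Op 1: conn=28 S1=37 S2=28 S3=37 blocked=[]
Op 2: conn=28 S1=37 S2=43 S3=37 blocked=[]
Op 3: conn=12 S1=21 S2=43 S3=37 blocked=[]
Op 4: conn=33 S1=21 S2=43 S3=37 blocked=[]
Op 5: conn=33 S1=21 S2=59 S3=37 blocked=[]
Op 6: conn=33 S1=29 S2=59 S3=37 blocked=[]
Op 7: conn=21 S1=17 S2=59 S3=37 blocked=[]
Op 8: conn=46 S1=17 S2=59 S3=37 blocked=[]

Answer: 46 17 59 37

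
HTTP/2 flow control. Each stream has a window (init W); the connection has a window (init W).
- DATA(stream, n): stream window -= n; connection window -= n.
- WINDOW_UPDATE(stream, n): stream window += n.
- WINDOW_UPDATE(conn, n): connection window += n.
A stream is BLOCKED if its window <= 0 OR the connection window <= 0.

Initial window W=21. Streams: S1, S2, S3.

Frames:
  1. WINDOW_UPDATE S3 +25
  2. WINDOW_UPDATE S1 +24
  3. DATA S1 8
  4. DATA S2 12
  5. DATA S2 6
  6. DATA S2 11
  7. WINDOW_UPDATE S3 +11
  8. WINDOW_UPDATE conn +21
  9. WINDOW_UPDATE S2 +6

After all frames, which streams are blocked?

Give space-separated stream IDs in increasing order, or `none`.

Answer: S2

Derivation:
Op 1: conn=21 S1=21 S2=21 S3=46 blocked=[]
Op 2: conn=21 S1=45 S2=21 S3=46 blocked=[]
Op 3: conn=13 S1=37 S2=21 S3=46 blocked=[]
Op 4: conn=1 S1=37 S2=9 S3=46 blocked=[]
Op 5: conn=-5 S1=37 S2=3 S3=46 blocked=[1, 2, 3]
Op 6: conn=-16 S1=37 S2=-8 S3=46 blocked=[1, 2, 3]
Op 7: conn=-16 S1=37 S2=-8 S3=57 blocked=[1, 2, 3]
Op 8: conn=5 S1=37 S2=-8 S3=57 blocked=[2]
Op 9: conn=5 S1=37 S2=-2 S3=57 blocked=[2]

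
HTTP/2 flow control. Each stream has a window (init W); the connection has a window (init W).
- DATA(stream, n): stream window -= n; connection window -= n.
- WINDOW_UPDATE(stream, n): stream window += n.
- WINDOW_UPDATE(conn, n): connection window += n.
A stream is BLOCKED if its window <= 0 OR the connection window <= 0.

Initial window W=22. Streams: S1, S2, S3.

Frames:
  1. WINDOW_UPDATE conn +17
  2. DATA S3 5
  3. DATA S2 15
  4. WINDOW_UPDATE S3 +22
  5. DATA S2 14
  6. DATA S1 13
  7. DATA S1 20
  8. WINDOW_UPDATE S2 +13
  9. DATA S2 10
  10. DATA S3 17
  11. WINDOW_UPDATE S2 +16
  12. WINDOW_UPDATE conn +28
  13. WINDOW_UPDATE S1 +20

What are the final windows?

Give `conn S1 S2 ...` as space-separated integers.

Op 1: conn=39 S1=22 S2=22 S3=22 blocked=[]
Op 2: conn=34 S1=22 S2=22 S3=17 blocked=[]
Op 3: conn=19 S1=22 S2=7 S3=17 blocked=[]
Op 4: conn=19 S1=22 S2=7 S3=39 blocked=[]
Op 5: conn=5 S1=22 S2=-7 S3=39 blocked=[2]
Op 6: conn=-8 S1=9 S2=-7 S3=39 blocked=[1, 2, 3]
Op 7: conn=-28 S1=-11 S2=-7 S3=39 blocked=[1, 2, 3]
Op 8: conn=-28 S1=-11 S2=6 S3=39 blocked=[1, 2, 3]
Op 9: conn=-38 S1=-11 S2=-4 S3=39 blocked=[1, 2, 3]
Op 10: conn=-55 S1=-11 S2=-4 S3=22 blocked=[1, 2, 3]
Op 11: conn=-55 S1=-11 S2=12 S3=22 blocked=[1, 2, 3]
Op 12: conn=-27 S1=-11 S2=12 S3=22 blocked=[1, 2, 3]
Op 13: conn=-27 S1=9 S2=12 S3=22 blocked=[1, 2, 3]

Answer: -27 9 12 22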